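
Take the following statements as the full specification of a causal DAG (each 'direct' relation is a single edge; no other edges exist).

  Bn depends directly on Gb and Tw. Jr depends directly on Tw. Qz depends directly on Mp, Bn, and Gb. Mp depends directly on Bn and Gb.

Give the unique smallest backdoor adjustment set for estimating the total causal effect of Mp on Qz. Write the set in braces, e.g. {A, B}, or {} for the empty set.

Variables eligible for adjustment (non-descendants of Mp, excluding Mp and Qz): {Bn, Gb, Jr, Tw}.
Backdoor paths from Mp to Qz:
  P1: Mp <- Gb -> Bn -> Qz
  P2: Mp <- Gb -> Qz
  P3: Mp <- Bn <- Gb -> Qz
  P4: Mp <- Bn -> Qz
The empty set is not sufficient: P1 (Mp <- Gb -> Bn -> Qz) has no collider blocking it and no conditioned non-collider, so it is open.
Try {Bn, Gb}:
  P1: blocked at fork node Gb ∈ conditioning set.
  P2: blocked at fork node Gb ∈ conditioning set.
  P3: blocked at chain node Bn ∈ conditioning set.
  P4: blocked at fork node Bn ∈ conditioning set.
{Bn, Gb} contains no descendant of Mp and blocks every backdoor path.
Every element of {Bn, Gb} is needed (dropping Bn leaves P4 open; dropping Gb leaves P2 open), so no proper subset is valid.
Among all size-2 subsets of the eligible variables, only {Bn, Gb} blocks every backdoor path, so it is the unique smallest valid adjustment set.

{Bn, Gb}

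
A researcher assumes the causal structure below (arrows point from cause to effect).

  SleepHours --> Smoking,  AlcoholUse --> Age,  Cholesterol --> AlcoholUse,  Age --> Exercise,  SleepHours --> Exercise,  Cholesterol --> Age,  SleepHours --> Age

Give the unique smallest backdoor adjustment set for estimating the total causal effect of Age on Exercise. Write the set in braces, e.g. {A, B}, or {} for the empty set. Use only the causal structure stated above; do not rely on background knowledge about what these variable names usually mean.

{SleepHours}

Variables eligible for adjustment (non-descendants of Age, excluding Age and Exercise): {AlcoholUse, Cholesterol, SleepHours, Smoking}.
Backdoor paths from Age to Exercise:
  P1: Age <- SleepHours -> Exercise
The empty set is not sufficient: P1 (Age <- SleepHours -> Exercise) has no collider blocking it and no conditioned non-collider, so it is open.
Try {SleepHours}:
  P1: blocked at fork node SleepHours ∈ conditioning set.
{SleepHours} contains no descendant of Age and blocks every backdoor path.
No other singleton works — e.g. {Cholesterol} leaves P1 open — so {SleepHours} is the unique smallest valid adjustment set.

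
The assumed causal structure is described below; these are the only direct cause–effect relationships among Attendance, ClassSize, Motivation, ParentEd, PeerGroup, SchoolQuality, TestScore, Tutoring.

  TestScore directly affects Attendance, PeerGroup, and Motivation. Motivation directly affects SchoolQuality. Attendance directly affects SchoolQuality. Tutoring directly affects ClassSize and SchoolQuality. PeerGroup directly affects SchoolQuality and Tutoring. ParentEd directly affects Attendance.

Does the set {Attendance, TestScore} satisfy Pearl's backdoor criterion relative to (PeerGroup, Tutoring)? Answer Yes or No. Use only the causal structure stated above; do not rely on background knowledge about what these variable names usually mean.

Backdoor paths from PeerGroup to Tutoring (paths whose first edge points into PeerGroup):
  P1: PeerGroup <- TestScore -> Motivation -> SchoolQuality <- Tutoring
  P2: PeerGroup <- TestScore -> Attendance -> SchoolQuality <- Tutoring
Condition 1 (no descendant of PeerGroup in the set): holds — descendants of PeerGroup are {ClassSize, SchoolQuality, Tutoring}; none are in {Attendance, TestScore}.
Condition 2 (every backdoor path blocked by {Attendance, TestScore}):
  P1: blocked at fork node TestScore ∈ conditioning set.
  P2: blocked at fork node TestScore ∈ conditioning set.
{Attendance, TestScore} satisfies the backdoor criterion.

Yes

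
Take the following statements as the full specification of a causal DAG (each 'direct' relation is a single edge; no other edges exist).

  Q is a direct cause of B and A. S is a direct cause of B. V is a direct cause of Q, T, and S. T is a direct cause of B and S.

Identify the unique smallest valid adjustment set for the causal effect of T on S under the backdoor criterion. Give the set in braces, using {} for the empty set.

{V}

Variables eligible for adjustment (non-descendants of T, excluding T and S): {A, Q, V}.
Backdoor paths from T to S:
  P1: T <- V -> S
  P2: T <- V -> Q -> B <- S
The empty set is not sufficient: P1 (T <- V -> S) has no collider blocking it and no conditioned non-collider, so it is open.
Try {V}:
  P1: blocked at fork node V ∈ conditioning set.
  P2: blocked at fork node V ∈ conditioning set.
{V} contains no descendant of T and blocks every backdoor path.
No other singleton works — e.g. {Q} leaves P1 open — so {V} is the unique smallest valid adjustment set.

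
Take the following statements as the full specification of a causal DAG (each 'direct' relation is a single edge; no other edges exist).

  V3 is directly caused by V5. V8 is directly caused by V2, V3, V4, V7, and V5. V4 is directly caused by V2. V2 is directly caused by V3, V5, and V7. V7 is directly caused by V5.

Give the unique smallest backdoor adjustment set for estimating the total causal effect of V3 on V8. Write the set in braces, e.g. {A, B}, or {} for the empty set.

Variables eligible for adjustment (non-descendants of V3, excluding V3 and V8): {V5, V7}.
Backdoor paths from V3 to V8:
  P1: V3 <- V5 -> V7 -> V2 -> V4 -> V8
  P2: V3 <- V5 -> V7 -> V2 -> V8
  P3: V3 <- V5 -> V7 -> V8
  P4: V3 <- V5 -> V2 <- V7 -> V8
  P5: V3 <- V5 -> V2 -> V4 -> V8
  P6: V3 <- V5 -> V2 -> V8
  P7: V3 <- V5 -> V8
The empty set is not sufficient: P1 (V3 <- V5 -> V7 -> V2 -> V4 -> V8) has no collider blocking it and no conditioned non-collider, so it is open.
Try {V5}:
  P1: blocked at fork node V5 ∈ conditioning set.
  P2: blocked at fork node V5 ∈ conditioning set.
  P3: blocked at fork node V5 ∈ conditioning set.
  P4: blocked at fork node V5 ∈ conditioning set.
  P5: blocked at fork node V5 ∈ conditioning set.
  P6: blocked at fork node V5 ∈ conditioning set.
  P7: blocked at fork node V5 ∈ conditioning set.
{V5} contains no descendant of V3 and blocks every backdoor path.
No other singleton works — e.g. {V7} leaves P5 open — so {V5} is the unique smallest valid adjustment set.

{V5}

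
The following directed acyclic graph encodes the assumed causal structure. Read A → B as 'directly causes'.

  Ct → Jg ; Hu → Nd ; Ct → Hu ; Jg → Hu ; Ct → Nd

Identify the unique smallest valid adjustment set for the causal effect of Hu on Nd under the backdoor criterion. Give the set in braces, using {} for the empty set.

{Ct}

Variables eligible for adjustment (non-descendants of Hu, excluding Hu and Nd): {Ct, Jg}.
Backdoor paths from Hu to Nd:
  P1: Hu <- Ct -> Nd
  P2: Hu <- Jg <- Ct -> Nd
The empty set is not sufficient: P1 (Hu <- Ct -> Nd) has no collider blocking it and no conditioned non-collider, so it is open.
Try {Ct}:
  P1: blocked at fork node Ct ∈ conditioning set.
  P2: blocked at fork node Ct ∈ conditioning set.
{Ct} contains no descendant of Hu and blocks every backdoor path.
No other singleton works — e.g. {Jg} leaves P1 open — so {Ct} is the unique smallest valid adjustment set.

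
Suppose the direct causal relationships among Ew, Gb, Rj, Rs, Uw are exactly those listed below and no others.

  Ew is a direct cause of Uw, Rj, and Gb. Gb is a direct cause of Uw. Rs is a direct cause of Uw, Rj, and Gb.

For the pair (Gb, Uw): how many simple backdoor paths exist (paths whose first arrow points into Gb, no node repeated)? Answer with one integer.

A backdoor path from Gb to Uw is any simple undirected path whose first edge points into Gb (i.e. leaves Gb via a parent).
Parents of Gb: {Ew, Rs}.
Enumerating:
  P1: Gb <- Rs -> Rj <- Ew -> Uw
  P2: Gb <- Rs -> Uw
  P3: Gb <- Ew -> Rj <- Rs -> Uw
  P4: Gb <- Ew -> Uw
That exhausts the simple backdoor paths. Count: 4.

4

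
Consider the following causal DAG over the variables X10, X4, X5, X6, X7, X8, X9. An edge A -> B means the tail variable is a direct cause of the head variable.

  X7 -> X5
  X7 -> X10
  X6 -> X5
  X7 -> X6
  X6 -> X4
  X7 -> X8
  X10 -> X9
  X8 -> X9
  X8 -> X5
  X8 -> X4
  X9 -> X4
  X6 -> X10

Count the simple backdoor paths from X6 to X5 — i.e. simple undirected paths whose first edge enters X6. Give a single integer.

A backdoor path from X6 to X5 is any simple undirected path whose first edge points into X6 (i.e. leaves X6 via a parent).
Parents of X6: {X7}.
Enumerating:
  P1: X6 <- X7 -> X8 -> X5
  P2: X6 <- X7 -> X10 -> X9 <- X8 -> X5
  P3: X6 <- X7 -> X10 -> X9 -> X4 <- X8 -> X5
  P4: X6 <- X7 -> X5
That exhausts the simple backdoor paths. Count: 4.

4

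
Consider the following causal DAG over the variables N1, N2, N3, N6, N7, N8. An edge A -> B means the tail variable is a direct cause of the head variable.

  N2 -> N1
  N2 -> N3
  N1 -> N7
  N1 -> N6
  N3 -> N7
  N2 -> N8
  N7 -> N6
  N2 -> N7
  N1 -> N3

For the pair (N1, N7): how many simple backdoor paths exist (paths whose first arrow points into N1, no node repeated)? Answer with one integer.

2

A backdoor path from N1 to N7 is any simple undirected path whose first edge points into N1 (i.e. leaves N1 via a parent).
Parents of N1: {N2}.
Enumerating:
  P1: N1 <- N2 -> N3 -> N7
  P2: N1 <- N2 -> N7
That exhausts the simple backdoor paths. Count: 2.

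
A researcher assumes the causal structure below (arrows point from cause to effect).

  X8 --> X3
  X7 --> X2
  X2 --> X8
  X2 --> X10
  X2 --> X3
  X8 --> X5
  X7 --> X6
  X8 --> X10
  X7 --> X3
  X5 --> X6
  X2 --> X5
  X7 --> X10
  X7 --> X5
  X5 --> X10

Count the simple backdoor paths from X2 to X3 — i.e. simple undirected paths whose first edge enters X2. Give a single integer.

7

A backdoor path from X2 to X3 is any simple undirected path whose first edge points into X2 (i.e. leaves X2 via a parent).
Parents of X2: {X7}.
Enumerating:
  P1: X2 <- X7 -> X5 <- X8 -> X3
  P2: X2 <- X7 -> X5 -> X10 <- X8 -> X3
  P3: X2 <- X7 -> X6 <- X5 <- X8 -> X3
  P4: X2 <- X7 -> X6 <- X5 -> X10 <- X8 -> X3
  P5: X2 <- X7 -> X10 <- X8 -> X3
  P6: X2 <- X7 -> X10 <- X5 <- X8 -> X3
  P7: X2 <- X7 -> X3
That exhausts the simple backdoor paths. Count: 7.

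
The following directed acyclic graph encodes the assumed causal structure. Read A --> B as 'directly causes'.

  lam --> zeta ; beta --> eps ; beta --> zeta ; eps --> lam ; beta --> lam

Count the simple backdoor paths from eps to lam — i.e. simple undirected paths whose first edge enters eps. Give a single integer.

2

A backdoor path from eps to lam is any simple undirected path whose first edge points into eps (i.e. leaves eps via a parent).
Parents of eps: {beta}.
Enumerating:
  P1: eps <- beta -> lam
  P2: eps <- beta -> zeta <- lam
That exhausts the simple backdoor paths. Count: 2.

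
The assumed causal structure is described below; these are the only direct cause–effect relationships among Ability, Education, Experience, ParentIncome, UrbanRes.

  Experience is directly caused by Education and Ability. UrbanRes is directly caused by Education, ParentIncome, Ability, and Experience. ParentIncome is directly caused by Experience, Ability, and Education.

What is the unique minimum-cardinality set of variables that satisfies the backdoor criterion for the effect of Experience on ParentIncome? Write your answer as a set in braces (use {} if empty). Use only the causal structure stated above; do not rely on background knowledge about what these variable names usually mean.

Variables eligible for adjustment (non-descendants of Experience, excluding Experience and ParentIncome): {Ability, Education}.
Backdoor paths from Experience to ParentIncome:
  P1: Experience <- Education -> ParentIncome
  P2: Experience <- Education -> UrbanRes <- Ability -> ParentIncome
  P3: Experience <- Education -> UrbanRes <- ParentIncome
  P4: Experience <- Ability -> ParentIncome
  P5: Experience <- Ability -> UrbanRes <- Education -> ParentIncome
  P6: Experience <- Ability -> UrbanRes <- ParentIncome
The empty set is not sufficient: P1 (Experience <- Education -> ParentIncome) has no collider blocking it and no conditioned non-collider, so it is open.
Try {Ability, Education}:
  P1: blocked at fork node Education ∈ conditioning set.
  P2: blocked at fork node Education ∈ conditioning set.
  P3: blocked at fork node Education ∈ conditioning set.
  P4: blocked at fork node Ability ∈ conditioning set.
  P5: blocked at fork node Ability ∈ conditioning set.
  P6: blocked at fork node Ability ∈ conditioning set.
{Ability, Education} contains no descendant of Experience and blocks every backdoor path.
Every element of {Ability, Education} is needed (dropping Ability leaves P4 open; dropping Education leaves P1 open), so no proper subset is valid.
Among all size-2 subsets of the eligible variables, only {Ability, Education} blocks every backdoor path, so it is the unique smallest valid adjustment set.

{Ability, Education}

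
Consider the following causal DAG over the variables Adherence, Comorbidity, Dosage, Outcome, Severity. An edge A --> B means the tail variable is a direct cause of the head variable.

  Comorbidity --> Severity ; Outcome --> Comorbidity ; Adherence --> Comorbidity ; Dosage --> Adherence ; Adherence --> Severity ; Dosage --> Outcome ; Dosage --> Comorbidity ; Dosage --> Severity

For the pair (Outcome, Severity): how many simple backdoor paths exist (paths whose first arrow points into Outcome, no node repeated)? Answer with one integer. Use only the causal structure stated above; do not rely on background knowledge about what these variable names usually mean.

5

A backdoor path from Outcome to Severity is any simple undirected path whose first edge points into Outcome (i.e. leaves Outcome via a parent).
Parents of Outcome: {Dosage}.
Enumerating:
  P1: Outcome <- Dosage -> Adherence -> Comorbidity -> Severity
  P2: Outcome <- Dosage -> Adherence -> Severity
  P3: Outcome <- Dosage -> Comorbidity <- Adherence -> Severity
  P4: Outcome <- Dosage -> Comorbidity -> Severity
  P5: Outcome <- Dosage -> Severity
That exhausts the simple backdoor paths. Count: 5.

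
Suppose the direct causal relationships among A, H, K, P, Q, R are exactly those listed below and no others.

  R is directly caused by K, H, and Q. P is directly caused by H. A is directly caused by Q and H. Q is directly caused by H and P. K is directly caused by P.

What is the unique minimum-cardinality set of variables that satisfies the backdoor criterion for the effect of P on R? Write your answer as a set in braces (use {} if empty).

{H}

Variables eligible for adjustment (non-descendants of P, excluding P and R): {H}.
Backdoor paths from P to R:
  P1: P <- H -> Q -> R
  P2: P <- H -> R
  P3: P <- H -> A <- Q -> R
The empty set is not sufficient: P1 (P <- H -> Q -> R) has no collider blocking it and no conditioned non-collider, so it is open.
Try {H}:
  P1: blocked at fork node H ∈ conditioning set.
  P2: blocked at fork node H ∈ conditioning set.
  P3: blocked at fork node H ∈ conditioning set.
{H} contains no descendant of P and blocks every backdoor path.
{H} is the unique smallest valid adjustment set.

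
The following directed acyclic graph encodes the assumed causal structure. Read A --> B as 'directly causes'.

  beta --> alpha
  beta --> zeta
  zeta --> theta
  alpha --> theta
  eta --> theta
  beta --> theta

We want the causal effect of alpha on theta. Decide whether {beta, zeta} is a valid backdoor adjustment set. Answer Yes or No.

Yes

Backdoor paths from alpha to theta (paths whose first edge points into alpha):
  P1: alpha <- beta -> zeta -> theta
  P2: alpha <- beta -> theta
Condition 1 (no descendant of alpha in the set): holds — descendants of alpha are {theta}; none are in {beta, zeta}.
Condition 2 (every backdoor path blocked by {beta, zeta}):
  P1: blocked at fork node beta ∈ conditioning set.
  P2: blocked at fork node beta ∈ conditioning set.
{beta, zeta} satisfies the backdoor criterion.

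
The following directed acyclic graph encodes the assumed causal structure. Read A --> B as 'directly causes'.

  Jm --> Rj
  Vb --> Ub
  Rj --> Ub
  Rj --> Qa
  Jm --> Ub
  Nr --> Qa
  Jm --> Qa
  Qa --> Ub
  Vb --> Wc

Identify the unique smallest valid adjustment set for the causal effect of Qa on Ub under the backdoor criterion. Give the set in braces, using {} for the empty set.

Variables eligible for adjustment (non-descendants of Qa, excluding Qa and Ub): {Jm, Nr, Rj, Vb, Wc}.
Backdoor paths from Qa to Ub:
  P1: Qa <- Jm -> Rj -> Ub
  P2: Qa <- Jm -> Ub
  P3: Qa <- Rj <- Jm -> Ub
  P4: Qa <- Rj -> Ub
The empty set is not sufficient: P1 (Qa <- Jm -> Rj -> Ub) has no collider blocking it and no conditioned non-collider, so it is open.
Try {Jm, Rj}:
  P1: blocked at fork node Jm ∈ conditioning set.
  P2: blocked at fork node Jm ∈ conditioning set.
  P3: blocked at chain node Rj ∈ conditioning set.
  P4: blocked at fork node Rj ∈ conditioning set.
{Jm, Rj} contains no descendant of Qa and blocks every backdoor path.
Every element of {Jm, Rj} is needed (dropping Jm leaves P2 open; dropping Rj leaves P4 open), so no proper subset is valid.
Among all size-2 subsets of the eligible variables, only {Jm, Rj} blocks every backdoor path, so it is the unique smallest valid adjustment set.

{Jm, Rj}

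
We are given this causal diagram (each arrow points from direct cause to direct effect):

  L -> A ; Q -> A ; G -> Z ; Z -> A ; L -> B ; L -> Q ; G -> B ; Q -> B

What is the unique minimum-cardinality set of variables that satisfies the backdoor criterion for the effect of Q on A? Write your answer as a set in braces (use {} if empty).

Variables eligible for adjustment (non-descendants of Q, excluding Q and A): {G, L, Z}.
Backdoor paths from Q to A:
  P1: Q <- L -> B <- G -> Z -> A
  P2: Q <- L -> A
The empty set is not sufficient: P2 (Q <- L -> A) has no collider blocking it and no conditioned non-collider, so it is open.
Try {L}:
  P1: blocked at fork node L ∈ conditioning set.
  P2: blocked at fork node L ∈ conditioning set.
{L} contains no descendant of Q and blocks every backdoor path.
No other singleton works — e.g. {G} leaves P2 open — so {L} is the unique smallest valid adjustment set.

{L}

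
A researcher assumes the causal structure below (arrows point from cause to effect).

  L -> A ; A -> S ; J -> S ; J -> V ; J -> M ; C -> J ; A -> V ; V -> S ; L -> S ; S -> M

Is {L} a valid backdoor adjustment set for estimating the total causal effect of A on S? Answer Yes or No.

Yes

Backdoor paths from A to S (paths whose first edge points into A):
  P1: A <- L -> S
Condition 1 (no descendant of A in the set): holds — descendants of A are {M, S, V}; none are in {L}.
Condition 2 (every backdoor path blocked by {L}):
  P1: blocked at fork node L ∈ conditioning set.
{L} satisfies the backdoor criterion.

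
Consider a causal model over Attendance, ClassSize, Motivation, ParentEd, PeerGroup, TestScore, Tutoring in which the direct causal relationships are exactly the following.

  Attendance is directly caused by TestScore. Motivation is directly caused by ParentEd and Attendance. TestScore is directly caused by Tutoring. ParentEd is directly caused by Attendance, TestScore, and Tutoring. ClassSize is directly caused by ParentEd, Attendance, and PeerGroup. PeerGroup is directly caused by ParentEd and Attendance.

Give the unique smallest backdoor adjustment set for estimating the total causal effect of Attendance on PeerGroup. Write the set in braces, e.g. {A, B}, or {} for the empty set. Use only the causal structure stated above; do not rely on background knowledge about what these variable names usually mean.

Variables eligible for adjustment (non-descendants of Attendance, excluding Attendance and PeerGroup): {TestScore, Tutoring}.
Backdoor paths from Attendance to PeerGroup:
  P1: Attendance <- TestScore <- Tutoring -> ParentEd -> PeerGroup
  P2: Attendance <- TestScore <- Tutoring -> ParentEd -> ClassSize <- PeerGroup
  P3: Attendance <- TestScore -> ParentEd -> PeerGroup
  P4: Attendance <- TestScore -> ParentEd -> ClassSize <- PeerGroup
The empty set is not sufficient: P1 (Attendance <- TestScore <- Tutoring -> ParentEd -> PeerGroup) has no collider blocking it and no conditioned non-collider, so it is open.
Try {TestScore}:
  P1: blocked at chain node TestScore ∈ conditioning set.
  P2: blocked at chain node TestScore ∈ conditioning set.
  P3: blocked at fork node TestScore ∈ conditioning set.
  P4: blocked at fork node TestScore ∈ conditioning set.
{TestScore} contains no descendant of Attendance and blocks every backdoor path.
No other singleton works — e.g. {Tutoring} leaves P3 open — so {TestScore} is the unique smallest valid adjustment set.

{TestScore}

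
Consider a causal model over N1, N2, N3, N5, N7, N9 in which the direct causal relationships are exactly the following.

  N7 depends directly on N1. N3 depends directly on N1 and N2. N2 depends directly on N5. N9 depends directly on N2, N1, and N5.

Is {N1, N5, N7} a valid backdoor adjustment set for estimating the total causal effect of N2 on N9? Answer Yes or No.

Yes

Backdoor paths from N2 to N9 (paths whose first edge points into N2):
  P1: N2 <- N5 -> N9
Condition 1 (no descendant of N2 in the set): holds — descendants of N2 are {N3, N9}; none are in {N1, N5, N7}.
Condition 2 (every backdoor path blocked by {N1, N5, N7}):
  P1: blocked at fork node N5 ∈ conditioning set.
{N1, N5, N7} satisfies the backdoor criterion.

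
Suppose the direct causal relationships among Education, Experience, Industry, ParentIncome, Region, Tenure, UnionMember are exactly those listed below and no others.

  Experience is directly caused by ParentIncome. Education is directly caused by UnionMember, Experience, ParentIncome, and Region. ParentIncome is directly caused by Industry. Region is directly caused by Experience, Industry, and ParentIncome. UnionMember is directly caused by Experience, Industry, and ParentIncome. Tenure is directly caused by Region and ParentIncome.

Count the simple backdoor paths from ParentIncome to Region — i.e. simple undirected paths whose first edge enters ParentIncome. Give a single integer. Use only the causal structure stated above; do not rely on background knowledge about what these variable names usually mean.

5

A backdoor path from ParentIncome to Region is any simple undirected path whose first edge points into ParentIncome (i.e. leaves ParentIncome via a parent).
Parents of ParentIncome: {Industry}.
Enumerating:
  P1: ParentIncome <- Industry -> UnionMember <- Experience -> Region
  P2: ParentIncome <- Industry -> UnionMember <- Experience -> Education <- Region
  P3: ParentIncome <- Industry -> UnionMember -> Education <- Experience -> Region
  P4: ParentIncome <- Industry -> UnionMember -> Education <- Region
  P5: ParentIncome <- Industry -> Region
That exhausts the simple backdoor paths. Count: 5.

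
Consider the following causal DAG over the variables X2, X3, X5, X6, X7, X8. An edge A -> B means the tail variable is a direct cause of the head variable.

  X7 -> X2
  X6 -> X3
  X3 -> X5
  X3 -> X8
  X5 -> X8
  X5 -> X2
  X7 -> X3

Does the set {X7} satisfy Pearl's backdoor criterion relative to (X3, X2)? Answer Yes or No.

Backdoor paths from X3 to X2 (paths whose first edge points into X3):
  P1: X3 <- X7 -> X2
Condition 1 (no descendant of X3 in the set): holds — descendants of X3 are {X2, X5, X8}; none are in {X7}.
Condition 2 (every backdoor path blocked by {X7}):
  P1: blocked at fork node X7 ∈ conditioning set.
{X7} satisfies the backdoor criterion.

Yes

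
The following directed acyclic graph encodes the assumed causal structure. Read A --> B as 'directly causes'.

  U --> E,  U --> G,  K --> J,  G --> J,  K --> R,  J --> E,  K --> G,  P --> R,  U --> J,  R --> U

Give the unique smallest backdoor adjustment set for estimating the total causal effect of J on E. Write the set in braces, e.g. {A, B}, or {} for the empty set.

Variables eligible for adjustment (non-descendants of J, excluding J and E): {G, K, P, R, U}.
Backdoor paths from J to E:
  P1: J <- K -> R -> U -> E
  P2: J <- K -> G <- U -> E
  P3: J <- U -> E
  P4: J <- G <- K -> R -> U -> E
  P5: J <- G <- U -> E
The empty set is not sufficient: P1 (J <- K -> R -> U -> E) has no collider blocking it and no conditioned non-collider, so it is open.
Try {U}:
  P1: blocked at chain node U ∈ conditioning set.
  P2: blocked at collider G (neither it nor any descendant is in the conditioning set).
  P3: blocked at fork node U ∈ conditioning set.
  P4: blocked at chain node U ∈ conditioning set.
  P5: blocked at fork node U ∈ conditioning set.
{U} contains no descendant of J and blocks every backdoor path.
No other singleton works — e.g. {P} leaves P1 open — so {U} is the unique smallest valid adjustment set.

{U}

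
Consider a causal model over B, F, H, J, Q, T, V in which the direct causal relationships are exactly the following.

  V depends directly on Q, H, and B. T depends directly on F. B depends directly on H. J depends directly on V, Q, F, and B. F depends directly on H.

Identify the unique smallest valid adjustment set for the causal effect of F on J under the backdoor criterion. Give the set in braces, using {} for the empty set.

{H}

Variables eligible for adjustment (non-descendants of F, excluding F and J): {B, H, Q, V}.
Backdoor paths from F to J:
  P1: F <- H -> B -> V <- Q -> J
  P2: F <- H -> B -> V -> J
  P3: F <- H -> B -> J
  P4: F <- H -> V <- B -> J
  P5: F <- H -> V <- Q -> J
  P6: F <- H -> V -> J
The empty set is not sufficient: P2 (F <- H -> B -> V -> J) has no collider blocking it and no conditioned non-collider, so it is open.
Try {H}:
  P1: blocked at fork node H ∈ conditioning set.
  P2: blocked at fork node H ∈ conditioning set.
  P3: blocked at fork node H ∈ conditioning set.
  P4: blocked at fork node H ∈ conditioning set.
  P5: blocked at fork node H ∈ conditioning set.
  P6: blocked at fork node H ∈ conditioning set.
{H} contains no descendant of F and blocks every backdoor path.
No other singleton works — e.g. {B} leaves P6 open — so {H} is the unique smallest valid adjustment set.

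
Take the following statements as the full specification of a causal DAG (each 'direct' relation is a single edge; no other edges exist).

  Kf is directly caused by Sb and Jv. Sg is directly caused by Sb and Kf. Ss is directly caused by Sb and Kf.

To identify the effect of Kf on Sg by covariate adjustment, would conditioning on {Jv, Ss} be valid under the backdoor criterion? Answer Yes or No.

No

Backdoor paths from Kf to Sg (paths whose first edge points into Kf):
  P1: Kf <- Sb -> Sg
Condition 1 (no descendant of Kf in the set): FAILS — Ss is a descendant of Kf.
Condition 2 (every backdoor path blocked by {Jv, Ss}):
  P1: open — no interior node is in the conditioning set.
{Jv, Ss} does not satisfy the backdoor criterion.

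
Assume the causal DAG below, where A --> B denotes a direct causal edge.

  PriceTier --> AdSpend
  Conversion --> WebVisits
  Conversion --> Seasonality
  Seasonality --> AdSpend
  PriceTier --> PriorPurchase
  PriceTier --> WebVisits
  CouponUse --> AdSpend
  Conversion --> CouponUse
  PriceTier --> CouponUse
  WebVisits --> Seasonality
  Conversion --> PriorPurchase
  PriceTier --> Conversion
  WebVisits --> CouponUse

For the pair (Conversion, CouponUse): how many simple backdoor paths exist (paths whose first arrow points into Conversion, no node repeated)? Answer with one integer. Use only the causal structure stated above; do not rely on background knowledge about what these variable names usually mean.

A backdoor path from Conversion to CouponUse is any simple undirected path whose first edge points into Conversion (i.e. leaves Conversion via a parent).
Parents of Conversion: {PriceTier}.
Enumerating:
  P1: Conversion <- PriceTier -> WebVisits -> CouponUse
  P2: Conversion <- PriceTier -> WebVisits -> Seasonality -> AdSpend <- CouponUse
  P3: Conversion <- PriceTier -> CouponUse
  P4: Conversion <- PriceTier -> AdSpend <- CouponUse
  P5: Conversion <- PriceTier -> AdSpend <- Seasonality <- WebVisits -> CouponUse
That exhausts the simple backdoor paths. Count: 5.

5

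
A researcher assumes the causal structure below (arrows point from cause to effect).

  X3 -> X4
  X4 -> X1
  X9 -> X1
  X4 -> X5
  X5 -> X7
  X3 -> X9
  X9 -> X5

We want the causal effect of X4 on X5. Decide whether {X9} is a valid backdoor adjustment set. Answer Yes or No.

Backdoor paths from X4 to X5 (paths whose first edge points into X4):
  P1: X4 <- X3 -> X9 -> X5
Condition 1 (no descendant of X4 in the set): holds — descendants of X4 are {X1, X5, X7}; none are in {X9}.
Condition 2 (every backdoor path blocked by {X9}):
  P1: blocked at chain node X9 ∈ conditioning set.
{X9} satisfies the backdoor criterion.

Yes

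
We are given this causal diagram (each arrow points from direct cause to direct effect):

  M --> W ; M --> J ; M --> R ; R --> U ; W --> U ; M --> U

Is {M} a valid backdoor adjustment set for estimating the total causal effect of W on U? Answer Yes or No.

Backdoor paths from W to U (paths whose first edge points into W):
  P1: W <- M -> R -> U
  P2: W <- M -> U
Condition 1 (no descendant of W in the set): holds — descendants of W are {U}; none are in {M}.
Condition 2 (every backdoor path blocked by {M}):
  P1: blocked at fork node M ∈ conditioning set.
  P2: blocked at fork node M ∈ conditioning set.
{M} satisfies the backdoor criterion.

Yes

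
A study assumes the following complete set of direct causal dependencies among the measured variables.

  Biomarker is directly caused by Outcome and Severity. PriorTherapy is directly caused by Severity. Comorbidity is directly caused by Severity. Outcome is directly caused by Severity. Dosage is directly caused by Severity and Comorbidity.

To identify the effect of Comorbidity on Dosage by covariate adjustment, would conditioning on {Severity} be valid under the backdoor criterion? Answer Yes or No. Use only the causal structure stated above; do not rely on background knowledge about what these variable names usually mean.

Yes

Backdoor paths from Comorbidity to Dosage (paths whose first edge points into Comorbidity):
  P1: Comorbidity <- Severity -> Dosage
Condition 1 (no descendant of Comorbidity in the set): holds — descendants of Comorbidity are {Dosage}; none are in {Severity}.
Condition 2 (every backdoor path blocked by {Severity}):
  P1: blocked at fork node Severity ∈ conditioning set.
{Severity} satisfies the backdoor criterion.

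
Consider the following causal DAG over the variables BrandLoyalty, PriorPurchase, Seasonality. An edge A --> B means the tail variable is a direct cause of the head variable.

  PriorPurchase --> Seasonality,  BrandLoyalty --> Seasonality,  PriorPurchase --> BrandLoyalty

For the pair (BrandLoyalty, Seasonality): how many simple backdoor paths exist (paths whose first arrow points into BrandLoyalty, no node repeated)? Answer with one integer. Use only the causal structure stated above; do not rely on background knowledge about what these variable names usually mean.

A backdoor path from BrandLoyalty to Seasonality is any simple undirected path whose first edge points into BrandLoyalty (i.e. leaves BrandLoyalty via a parent).
Parents of BrandLoyalty: {PriorPurchase}.
Enumerating:
  P1: BrandLoyalty <- PriorPurchase -> Seasonality
That exhausts the simple backdoor paths. Count: 1.

1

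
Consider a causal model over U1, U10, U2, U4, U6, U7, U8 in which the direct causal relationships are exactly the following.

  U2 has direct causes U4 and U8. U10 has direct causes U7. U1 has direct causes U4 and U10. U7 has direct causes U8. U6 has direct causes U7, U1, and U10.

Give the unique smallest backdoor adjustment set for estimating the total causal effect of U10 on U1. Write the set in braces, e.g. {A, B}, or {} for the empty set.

{}

Variables eligible for adjustment (non-descendants of U10, excluding U10 and U1): {U2, U4, U7, U8}.
Backdoor paths from U10 to U1:
  P1: U10 <- U7 <- U8 -> U2 <- U4 -> U1
  P2: U10 <- U7 -> U6 <- U1
Each backdoor path contains an unconditioned collider, so every path is already blocked with the empty conditioning set:
  P1: blocked at collider U2 (neither it nor any descendant is in the conditioning set).
  P2: blocked at collider U6 (neither it nor any descendant is in the conditioning set).
The empty set is therefore the unique smallest valid set.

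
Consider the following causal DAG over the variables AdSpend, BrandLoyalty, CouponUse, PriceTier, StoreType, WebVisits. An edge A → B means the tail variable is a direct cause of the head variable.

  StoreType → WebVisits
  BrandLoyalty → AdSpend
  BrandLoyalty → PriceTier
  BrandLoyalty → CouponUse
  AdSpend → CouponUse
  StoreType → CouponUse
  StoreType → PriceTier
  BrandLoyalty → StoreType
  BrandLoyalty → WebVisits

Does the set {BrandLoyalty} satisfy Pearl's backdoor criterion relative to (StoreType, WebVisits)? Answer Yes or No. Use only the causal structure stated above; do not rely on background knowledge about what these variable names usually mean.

Backdoor paths from StoreType to WebVisits (paths whose first edge points into StoreType):
  P1: StoreType <- BrandLoyalty -> WebVisits
Condition 1 (no descendant of StoreType in the set): holds — descendants of StoreType are {CouponUse, PriceTier, WebVisits}; none are in {BrandLoyalty}.
Condition 2 (every backdoor path blocked by {BrandLoyalty}):
  P1: blocked at fork node BrandLoyalty ∈ conditioning set.
{BrandLoyalty} satisfies the backdoor criterion.

Yes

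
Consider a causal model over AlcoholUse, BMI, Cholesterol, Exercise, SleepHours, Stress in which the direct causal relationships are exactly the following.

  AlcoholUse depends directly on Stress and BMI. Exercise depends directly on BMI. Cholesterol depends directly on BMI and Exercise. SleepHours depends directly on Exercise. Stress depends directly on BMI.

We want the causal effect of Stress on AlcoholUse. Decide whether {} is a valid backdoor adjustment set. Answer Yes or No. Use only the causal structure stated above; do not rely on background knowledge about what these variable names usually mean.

No

Backdoor paths from Stress to AlcoholUse (paths whose first edge points into Stress):
  P1: Stress <- BMI -> AlcoholUse
Condition 1 (no descendant of Stress in the set): holds — descendants of Stress are {AlcoholUse}; none are in {}.
Condition 2 (every backdoor path blocked by {}):
  P1: open — no interior node is in the conditioning set.
{} does not satisfy the backdoor criterion.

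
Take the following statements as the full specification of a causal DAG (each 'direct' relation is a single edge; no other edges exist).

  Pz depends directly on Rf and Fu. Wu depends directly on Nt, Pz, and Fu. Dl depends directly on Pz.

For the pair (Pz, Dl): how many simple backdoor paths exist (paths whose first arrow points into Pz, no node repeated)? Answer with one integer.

A backdoor path from Pz to Dl is any simple undirected path whose first edge points into Pz (i.e. leaves Pz via a parent).
Parents of Pz: {Fu, Rf}.
No simple path from any parent of Pz reaches Dl without revisiting Pz, so there are no backdoor paths.

0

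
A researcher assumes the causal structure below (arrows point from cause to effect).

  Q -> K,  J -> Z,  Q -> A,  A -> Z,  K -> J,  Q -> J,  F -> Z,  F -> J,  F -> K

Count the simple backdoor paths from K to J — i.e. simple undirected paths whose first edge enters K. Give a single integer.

A backdoor path from K to J is any simple undirected path whose first edge points into K (i.e. leaves K via a parent).
Parents of K: {F, Q}.
Enumerating:
  P1: K <- Q -> J
  P2: K <- Q -> A -> Z <- F -> J
  P3: K <- Q -> A -> Z <- J
  P4: K <- F -> J
  P5: K <- F -> Z <- J
  P6: K <- F -> Z <- A <- Q -> J
That exhausts the simple backdoor paths. Count: 6.

6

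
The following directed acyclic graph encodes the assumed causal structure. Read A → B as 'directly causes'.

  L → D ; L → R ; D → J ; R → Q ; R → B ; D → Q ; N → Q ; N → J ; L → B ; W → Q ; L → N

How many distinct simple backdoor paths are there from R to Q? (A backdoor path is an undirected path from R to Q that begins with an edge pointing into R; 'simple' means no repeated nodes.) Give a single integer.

A backdoor path from R to Q is any simple undirected path whose first edge points into R (i.e. leaves R via a parent).
Parents of R: {L}.
Enumerating:
  P1: R <- L -> N -> Q
  P2: R <- L -> N -> J <- D -> Q
  P3: R <- L -> D -> Q
  P4: R <- L -> D -> J <- N -> Q
That exhausts the simple backdoor paths. Count: 4.

4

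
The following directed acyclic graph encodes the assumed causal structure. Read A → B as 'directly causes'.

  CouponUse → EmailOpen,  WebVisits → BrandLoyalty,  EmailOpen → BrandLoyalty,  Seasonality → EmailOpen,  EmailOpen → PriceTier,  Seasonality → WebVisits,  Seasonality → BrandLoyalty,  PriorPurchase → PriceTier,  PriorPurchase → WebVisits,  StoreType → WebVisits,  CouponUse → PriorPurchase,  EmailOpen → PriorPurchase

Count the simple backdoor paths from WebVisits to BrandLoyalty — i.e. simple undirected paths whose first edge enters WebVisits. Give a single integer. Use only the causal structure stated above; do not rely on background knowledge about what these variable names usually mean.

A backdoor path from WebVisits to BrandLoyalty is any simple undirected path whose first edge points into WebVisits (i.e. leaves WebVisits via a parent).
Parents of WebVisits: {PriorPurchase, Seasonality, StoreType}.
Enumerating:
  P1: WebVisits <- Seasonality -> EmailOpen -> BrandLoyalty
  P2: WebVisits <- Seasonality -> BrandLoyalty
  P3: WebVisits <- PriorPurchase <- CouponUse -> EmailOpen <- Seasonality -> BrandLoyalty
  P4: WebVisits <- PriorPurchase <- CouponUse -> EmailOpen -> BrandLoyalty
  P5: WebVisits <- PriorPurchase <- EmailOpen <- Seasonality -> BrandLoyalty
  P6: WebVisits <- PriorPurchase <- EmailOpen -> BrandLoyalty
  P7: WebVisits <- PriorPurchase -> PriceTier <- EmailOpen <- Seasonality -> BrandLoyalty
  P8: WebVisits <- PriorPurchase -> PriceTier <- EmailOpen -> BrandLoyalty
That exhausts the simple backdoor paths. Count: 8.

8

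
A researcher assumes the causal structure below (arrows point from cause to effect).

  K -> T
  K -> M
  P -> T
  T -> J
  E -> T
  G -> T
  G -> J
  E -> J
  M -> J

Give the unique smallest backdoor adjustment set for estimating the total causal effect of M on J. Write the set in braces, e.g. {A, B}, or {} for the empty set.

Variables eligible for adjustment (non-descendants of M, excluding M and J): {E, G, K, P, T}.
Backdoor paths from M to J:
  P1: M <- K -> T <- G -> J
  P2: M <- K -> T <- E -> J
  P3: M <- K -> T -> J
The empty set is not sufficient: P3 (M <- K -> T -> J) has no collider blocking it and no conditioned non-collider, so it is open.
Try {K}:
  P1: blocked at fork node K ∈ conditioning set.
  P2: blocked at fork node K ∈ conditioning set.
  P3: blocked at fork node K ∈ conditioning set.
{K} contains no descendant of M and blocks every backdoor path.
No other singleton works — e.g. {P} leaves P3 open — so {K} is the unique smallest valid adjustment set.

{K}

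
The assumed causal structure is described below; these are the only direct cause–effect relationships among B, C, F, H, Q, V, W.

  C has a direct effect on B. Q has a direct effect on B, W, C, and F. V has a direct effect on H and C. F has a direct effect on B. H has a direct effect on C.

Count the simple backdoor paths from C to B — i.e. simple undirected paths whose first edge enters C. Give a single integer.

2

A backdoor path from C to B is any simple undirected path whose first edge points into C (i.e. leaves C via a parent).
Parents of C: {H, Q, V}.
Enumerating:
  P1: C <- Q -> F -> B
  P2: C <- Q -> B
That exhausts the simple backdoor paths. Count: 2.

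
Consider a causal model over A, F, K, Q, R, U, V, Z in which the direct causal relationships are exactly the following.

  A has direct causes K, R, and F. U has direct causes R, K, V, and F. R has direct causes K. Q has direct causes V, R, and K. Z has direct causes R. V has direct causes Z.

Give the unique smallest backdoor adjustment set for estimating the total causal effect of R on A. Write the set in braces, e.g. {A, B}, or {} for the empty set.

Variables eligible for adjustment (non-descendants of R, excluding R and A): {F, K}.
Backdoor paths from R to A:
  P1: R <- K -> U <- F -> A
  P2: R <- K -> Q <- V -> U <- F -> A
  P3: R <- K -> A
The empty set is not sufficient: P3 (R <- K -> A) has no collider blocking it and no conditioned non-collider, so it is open.
Try {K}:
  P1: blocked at fork node K ∈ conditioning set.
  P2: blocked at fork node K ∈ conditioning set.
  P3: blocked at fork node K ∈ conditioning set.
{K} contains no descendant of R and blocks every backdoor path.
No other singleton works — e.g. {F} leaves P3 open — so {K} is the unique smallest valid adjustment set.

{K}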